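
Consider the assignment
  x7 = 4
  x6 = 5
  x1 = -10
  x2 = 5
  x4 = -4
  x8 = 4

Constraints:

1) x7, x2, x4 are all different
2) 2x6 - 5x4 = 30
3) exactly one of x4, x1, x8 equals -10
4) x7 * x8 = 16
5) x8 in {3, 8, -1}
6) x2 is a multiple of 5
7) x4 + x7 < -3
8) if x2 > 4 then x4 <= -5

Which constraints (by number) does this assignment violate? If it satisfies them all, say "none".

Constraints 5, 7, 8 do not hold.

1) values 4, 5, -4 are pairwise distinct — holds.
2) 2x6 - 5x4 = 2(5) - 5(-4) = 30 — holds.
3) x4=-4, x1=-10, x8=4; 1 of them equals -10 — holds.
4) x7 * x8 = 4 * 4 = 16 — holds.
5) x8 = 4 is not in {3, 8, -1} — does not hold.
6) 5 / 5 = 1, so 5 divides 5 — holds.
7) x4 + x7 = -4 + 4 = 0; 0 ≥ -3, bound -3 not met — does not hold.
8) x2 = 5 > 4, so we need x4 ≤ -5; but x4 = -4 > -5 — does not hold.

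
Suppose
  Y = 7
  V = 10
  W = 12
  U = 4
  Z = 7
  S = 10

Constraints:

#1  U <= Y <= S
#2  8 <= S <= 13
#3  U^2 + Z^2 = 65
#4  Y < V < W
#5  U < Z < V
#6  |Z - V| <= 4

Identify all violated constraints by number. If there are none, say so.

None — every constraint holds.

#1 values 4 <= 7 <= 10  true
#2 S = 10 lies in [8, 13]  true
#3 U^2 + Z^2 = 4^2 + 7^2 = 16 + 49 = 65  true
#4 values 7 < 10 < 12  true
#5 values 4 < 7 < 10  true
#6 |7 - 10| = 3; 3 ≤ 4  true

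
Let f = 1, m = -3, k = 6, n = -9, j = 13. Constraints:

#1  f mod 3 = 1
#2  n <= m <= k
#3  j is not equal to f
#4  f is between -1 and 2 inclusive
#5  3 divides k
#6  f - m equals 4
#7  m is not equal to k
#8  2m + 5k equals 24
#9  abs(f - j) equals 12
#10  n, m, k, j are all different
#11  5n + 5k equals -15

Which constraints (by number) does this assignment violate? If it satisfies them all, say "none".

None — every constraint holds.

#1 1 mod 3 = 1  ✔
#2 values -9 <= -3 <= 6  ✔
#3 j = 13, f = 1; distinct  ✔
#4 f = 1 lies in [-1, 2]  ✔
#5 6 / 3 = 2, so 3 divides 6  ✔
#6 f - m = 1 - (-3) = 4  ✔
#7 m = -3, k = 6; distinct  ✔
#8 2m + 5k = 2(-3) + 5(6) = 24  ✔
#9 abs(1 - 13) = 12  ✔
#10 values -9, -3, 6, 13 are pairwise distinct  ✔
#11 5n + 5k = 5(-9) + 5(6) = -15  ✔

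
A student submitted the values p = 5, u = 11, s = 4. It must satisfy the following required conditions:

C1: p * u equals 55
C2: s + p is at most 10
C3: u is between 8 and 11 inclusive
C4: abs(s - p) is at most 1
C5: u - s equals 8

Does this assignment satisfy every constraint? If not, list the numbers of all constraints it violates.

C1: p * u = 5 * 11 = 55  ✓
C2: s + p = 4 + 5 = 9; 9 ≤ 10  ✓
C3: u = 11 lies in [8, 11]  ✓
C4: abs(4 - 5) = 1; 1 ≤ 1  ✓
C5: u - s = 11 - 4 = 7, not 8  ✗

Constraint 5 is violated.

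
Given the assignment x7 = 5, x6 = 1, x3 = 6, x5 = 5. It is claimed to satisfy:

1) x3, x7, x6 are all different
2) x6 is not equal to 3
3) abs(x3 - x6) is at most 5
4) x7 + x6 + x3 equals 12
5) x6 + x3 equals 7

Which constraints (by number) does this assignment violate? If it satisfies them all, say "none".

Yes — all constraints hold.

1) values 6, 5, 1 are pairwise distinct — holds.
2) x6 = 1, and 1 ≠ 3 — holds.
3) abs(6 - 1) = 5; 5 ≤ 5 — holds.
4) x7 + x6 + x3 = 5 + 1 + 6 = 12 — holds.
5) x6 + x3 = 1 + 6 = 7 — holds.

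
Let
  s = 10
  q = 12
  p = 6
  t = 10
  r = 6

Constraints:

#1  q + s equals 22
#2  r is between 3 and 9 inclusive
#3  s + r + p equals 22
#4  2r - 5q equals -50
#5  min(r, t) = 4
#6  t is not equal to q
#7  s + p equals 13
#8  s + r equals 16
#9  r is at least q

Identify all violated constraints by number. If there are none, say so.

#1 q + s = 12 + 10 = 22  OK
#2 r = 6 lies in [3, 9]  OK
#3 s + r + p = 10 + 6 + 6 = 22  OK
#4 2r - 5q = 2(6) - 5(12) = -48, not -50  FAIL
#5 min(6, 10) = 6, not 4  FAIL
#6 t = 10, q = 12; distinct  OK
#7 s + p = 10 + 6 = 16, not 13  FAIL
#8 s + r = 10 + 6 = 16  OK
#9 r = 6, q = 12; 6 < 12 (want ≥)  FAIL

The assignment fails constraints 4, 5, 7, and 9.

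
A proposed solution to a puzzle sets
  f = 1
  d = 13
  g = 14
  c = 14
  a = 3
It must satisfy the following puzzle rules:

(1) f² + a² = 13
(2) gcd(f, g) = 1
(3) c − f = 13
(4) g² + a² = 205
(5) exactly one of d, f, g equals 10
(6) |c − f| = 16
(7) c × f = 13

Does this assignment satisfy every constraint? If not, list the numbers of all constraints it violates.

(1) f² + a² = 1² + 3² = 1 + 9 = 10, not 13 — violated.
(2) gcd(1, 14) = 1 — satisfied.
(3) c − f = 14 − 1 = 13 — satisfied.
(4) g² + a² = 14² + 3² = 196 + 9 = 205 — satisfied.
(5) d=13, f=1, g=14; 0 of them equal 10, not exactly one — violated.
(6) |14 − 1| = 13, not 16 — violated.
(7) c × f = 14 × 1 = 14, not 13 — violated.

The assignment fails constraints 1, 5, 6, and 7.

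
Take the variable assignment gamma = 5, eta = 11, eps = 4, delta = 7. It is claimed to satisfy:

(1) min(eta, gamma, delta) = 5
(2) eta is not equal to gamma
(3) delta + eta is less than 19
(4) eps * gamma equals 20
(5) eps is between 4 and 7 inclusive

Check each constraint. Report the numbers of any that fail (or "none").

(1) min(11, 5, 7) = 5  holds
(2) eta = 11, gamma = 5; distinct  holds
(3) delta + eta = 7 + 11 = 18; 18 < 19  holds
(4) eps * gamma = 4 * 5 = 20  holds
(5) eps = 4 lies in [4, 7]  holds

All constraints are satisfied.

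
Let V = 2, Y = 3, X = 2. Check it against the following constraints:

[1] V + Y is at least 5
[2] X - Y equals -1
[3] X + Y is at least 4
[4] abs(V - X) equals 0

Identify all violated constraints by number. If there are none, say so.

All constraints are satisfied.

[1] V + Y = 2 + 3 = 5; 5 ≥ 5  OK
[2] X - Y = 2 - 3 = -1  OK
[3] X + Y = 2 + 3 = 5; 5 ≥ 4  OK
[4] abs(2 - 2) = 0  OK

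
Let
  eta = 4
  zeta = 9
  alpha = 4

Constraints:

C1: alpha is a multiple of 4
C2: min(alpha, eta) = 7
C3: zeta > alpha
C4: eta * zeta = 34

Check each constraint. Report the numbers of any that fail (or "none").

C1: 4 / 4 = 1, so 4 divides 4 — satisfied.
C2: min(4, 4) = 4, not 7 — violated.
C3: zeta = 9, alpha = 4; 9 > 4 — satisfied.
C4: eta * zeta = 4 * 9 = 36, not 34 — violated.

The assignment fails constraints 2, 4.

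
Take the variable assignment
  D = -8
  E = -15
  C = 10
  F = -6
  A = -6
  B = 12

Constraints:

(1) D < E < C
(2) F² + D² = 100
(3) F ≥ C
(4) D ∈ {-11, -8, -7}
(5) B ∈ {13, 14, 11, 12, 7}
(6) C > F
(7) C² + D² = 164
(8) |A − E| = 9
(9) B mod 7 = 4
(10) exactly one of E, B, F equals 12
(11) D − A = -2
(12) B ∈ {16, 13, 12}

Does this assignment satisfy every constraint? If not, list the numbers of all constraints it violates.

(1) values -8, -15, 10; D = -8 is not < E = -15 — fails.
(2) F² + D² = (-6)² + (-8)² = 36 + 64 = 100 — holds.
(3) F = -6, C = 10; -6 < 10 (want ≥) — fails.
(4) D = -8 is in {-11, -8, -7} — holds.
(5) B = 12 is in {13, 14, 11, 12, 7} — holds.
(6) C = 10, F = -6; 10 > -6 — holds.
(7) C² + D² = 10² + (-8)² = 100 + 64 = 164 — holds.
(8) |-6 − (-15)| = 9 — holds.
(9) 12 mod 7 = 5, not 4 — fails.
(10) E=-15, B=12, F=-6; 1 of them equals 12 — holds.
(11) D − A = -8 − (-6) = -2 — holds.
(12) B = 12 is in {16, 13, 12} — holds.

Constraints 1, 3, and 9 do not hold.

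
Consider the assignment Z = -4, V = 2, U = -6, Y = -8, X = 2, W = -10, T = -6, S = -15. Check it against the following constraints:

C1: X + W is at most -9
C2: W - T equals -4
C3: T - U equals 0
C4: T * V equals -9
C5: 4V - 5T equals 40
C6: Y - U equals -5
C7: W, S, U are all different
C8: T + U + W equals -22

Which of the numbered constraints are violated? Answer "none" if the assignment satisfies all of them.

C1: X + W = 2 + (-10) = -8; -8 > -9, bound -9 not met  FAIL
C2: W - T = -10 - (-6) = -4  OK
C3: T - U = -6 - (-6) = 0  OK
C4: T * V = -6 * 2 = -12, not -9  FAIL
C5: 4V - 5T = 4(2) - 5(-6) = 38, not 40  FAIL
C6: Y - U = -8 - (-6) = -2, not -5  FAIL
C7: values -10, -15, -6 are pairwise distinct  OK
C8: T + U + W = -6 + (-6) + (-10) = -22  OK

Constraints 1, 4, 5, and 6 are violated.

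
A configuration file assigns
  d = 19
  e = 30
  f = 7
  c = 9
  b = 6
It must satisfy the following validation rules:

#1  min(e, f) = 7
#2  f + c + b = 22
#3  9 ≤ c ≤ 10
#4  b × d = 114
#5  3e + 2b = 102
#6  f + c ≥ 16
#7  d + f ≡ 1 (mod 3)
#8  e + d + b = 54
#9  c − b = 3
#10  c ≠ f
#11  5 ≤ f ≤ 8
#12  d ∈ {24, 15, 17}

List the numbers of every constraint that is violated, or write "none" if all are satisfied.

Violated: 7, 8, and 12.

#1 min(30, 7) = 7  holds
#2 f + c + b = 7 + 9 + 6 = 22  holds
#3 c = 9 lies in [9, 10]  holds
#4 b × d = 6 × 19 = 114  holds
#5 3e + 2b = 3(30) + 2(6) = 102  holds
#6 f + c = 7 + 9 = 16; 16 ≥ 16  holds
#7 d + f = 26; 26 mod 3 = 2, not 1  fails
#8 e + d + b = 30 + 19 + 6 = 55, not 54  fails
#9 c − b = 9 − 6 = 3  holds
#10 c = 9, f = 7; distinct  holds
#11 f = 7 lies in [5, 8]  holds
#12 d = 19 is not in {24, 15, 17}  fails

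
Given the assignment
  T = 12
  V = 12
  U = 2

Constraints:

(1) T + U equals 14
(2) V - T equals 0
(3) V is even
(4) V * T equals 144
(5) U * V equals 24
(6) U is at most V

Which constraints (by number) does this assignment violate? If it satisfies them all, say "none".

None — every constraint holds.

(1) T + U = 12 + 2 = 14 — satisfied.
(2) V - T = 12 - 12 = 0 — satisfied.
(3) V = 12 is even — satisfied.
(4) V * T = 12 * 12 = 144 — satisfied.
(5) U * V = 2 * 12 = 24 — satisfied.
(6) U = 2, V = 12; 2 ≤ 12 — satisfied.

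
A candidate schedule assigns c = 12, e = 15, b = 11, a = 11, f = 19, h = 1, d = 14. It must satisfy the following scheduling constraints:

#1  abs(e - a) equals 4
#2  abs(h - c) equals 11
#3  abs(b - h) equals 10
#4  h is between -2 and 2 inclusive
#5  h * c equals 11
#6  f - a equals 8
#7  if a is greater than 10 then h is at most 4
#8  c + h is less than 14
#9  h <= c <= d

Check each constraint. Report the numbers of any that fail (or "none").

Constraint 5 is violated.

#1 abs(15 - 11) = 4 — satisfied.
#2 abs(1 - 12) = 11 — satisfied.
#3 abs(11 - 1) = 10 — satisfied.
#4 h = 1 lies in [-2, 2] — satisfied.
#5 h * c = 1 * 12 = 12, not 11 — violated.
#6 f - a = 19 - 11 = 8 — satisfied.
#7 a = 11 > 10, so we need h ≤ 4; h = 1 ≤ 4 — satisfied.
#8 c + h = 12 + 1 = 13; 13 < 14 — satisfied.
#9 values 1 <= 12 <= 14 — satisfied.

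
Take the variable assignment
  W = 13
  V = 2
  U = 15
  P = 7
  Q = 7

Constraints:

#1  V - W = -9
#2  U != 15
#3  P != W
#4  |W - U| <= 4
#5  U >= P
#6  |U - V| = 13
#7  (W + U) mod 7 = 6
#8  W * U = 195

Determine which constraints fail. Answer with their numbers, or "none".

Violated: 1, 2, 7.

#1 V - W = 2 - 13 = -11, not -9 — violated.
#2 U = 15, but 15 is required to differ — violated.
#3 P = 7, W = 13; distinct — satisfied.
#4 |13 - 15| = 2; 2 ≤ 4 — satisfied.
#5 U = 15, P = 7; 15 ≥ 7 — satisfied.
#6 |15 - 2| = 13 — satisfied.
#7 W + U = 28; 28 mod 7 = 0, not 6 — violated.
#8 W * U = 13 * 15 = 195 — satisfied.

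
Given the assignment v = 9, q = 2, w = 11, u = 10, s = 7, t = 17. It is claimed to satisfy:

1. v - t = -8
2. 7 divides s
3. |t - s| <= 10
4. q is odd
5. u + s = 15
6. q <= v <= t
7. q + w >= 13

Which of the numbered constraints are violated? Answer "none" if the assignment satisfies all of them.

1. v - t = 9 - 17 = -8 — holds.
2. 7 / 7 = 1, so 7 divides 7 — holds.
3. |17 - 7| = 10; 10 ≤ 10 — holds.
4. q = 2 is even — fails.
5. u + s = 10 + 7 = 17, not 15 — fails.
6. values 2 <= 9 <= 17 — holds.
7. q + w = 2 + 11 = 13; 13 ≥ 13 — holds.

No — constraints 4 and 5 are not satisfied.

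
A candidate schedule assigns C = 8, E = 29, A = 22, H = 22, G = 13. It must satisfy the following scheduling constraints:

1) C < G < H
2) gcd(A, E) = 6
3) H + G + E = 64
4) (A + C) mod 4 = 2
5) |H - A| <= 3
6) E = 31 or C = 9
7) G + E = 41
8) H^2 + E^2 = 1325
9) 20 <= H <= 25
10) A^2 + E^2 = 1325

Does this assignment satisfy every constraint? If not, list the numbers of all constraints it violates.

Constraints 2, 6, and 7 are violated.

1) values 8 < 13 < 22 — holds.
2) gcd(22, 29) = 1, not 6 — does not hold.
3) H + G + E = 22 + 13 + 29 = 64 — holds.
4) A + C = 30; 30 mod 4 = 2 — holds.
5) |22 - 22| = 0; 0 ≤ 3 — holds.
6) E = 29 ≠ 31 and C = 8 ≠ 9; both disjuncts false — does not hold.
7) G + E = 13 + 29 = 42, not 41 — does not hold.
8) H^2 + E^2 = 22^2 + 29^2 = 484 + 841 = 1325 — holds.
9) H = 22 lies in [20, 25] — holds.
10) A^2 + E^2 = 22^2 + 29^2 = 484 + 841 = 1325 — holds.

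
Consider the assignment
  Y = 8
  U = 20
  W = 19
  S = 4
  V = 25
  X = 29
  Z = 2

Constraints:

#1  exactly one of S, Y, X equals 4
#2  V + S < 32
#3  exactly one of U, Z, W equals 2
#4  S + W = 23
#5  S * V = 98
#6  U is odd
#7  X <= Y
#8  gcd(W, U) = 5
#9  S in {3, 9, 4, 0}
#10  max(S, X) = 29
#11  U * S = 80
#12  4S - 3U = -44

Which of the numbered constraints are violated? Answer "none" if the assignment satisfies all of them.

Constraints 5, 6, 7, 8 do not hold.

#1 S=4, Y=8, X=29; 1 of them equals 4 — holds.
#2 V + S = 25 + 4 = 29; 29 < 32 — holds.
#3 U=20, Z=2, W=19; 1 of them equals 2 — holds.
#4 S + W = 4 + 19 = 23 — holds.
#5 S * V = 4 * 25 = 100, not 98 — does not hold.
#6 U = 20 is even — does not hold.
#7 X = 29, Y = 8; 29 > 8 (want ≤) — does not hold.
#8 gcd(19, 20) = 1, not 5 — does not hold.
#9 S = 4 is in {3, 9, 4, 0} — holds.
#10 max(4, 29) = 29 — holds.
#11 U * S = 20 * 4 = 80 — holds.
#12 4S - 3U = 4(4) - 3(20) = -44 — holds.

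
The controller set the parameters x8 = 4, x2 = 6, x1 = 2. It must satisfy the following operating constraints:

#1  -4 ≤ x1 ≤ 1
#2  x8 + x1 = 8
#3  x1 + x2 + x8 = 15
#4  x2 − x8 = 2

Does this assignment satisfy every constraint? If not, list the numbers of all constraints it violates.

#1 x1 = 2 is outside [-4, 1]  ✘
#2 x8 + x1 = 4 + 2 = 6, not 8  ✘
#3 x1 + x2 + x8 = 2 + 6 + 4 = 12, not 15  ✘
#4 x2 − x8 = 6 − 4 = 2  ✔

Violated: 1, 2, 3.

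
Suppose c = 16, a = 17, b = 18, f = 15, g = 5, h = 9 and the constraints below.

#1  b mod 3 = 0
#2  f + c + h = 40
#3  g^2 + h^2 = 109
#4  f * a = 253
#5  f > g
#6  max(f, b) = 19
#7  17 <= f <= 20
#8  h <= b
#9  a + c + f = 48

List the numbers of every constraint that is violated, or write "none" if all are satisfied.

Constraints 3, 4, 6, 7 are violated.

#1 18 mod 3 = 0  true
#2 f + c + h = 15 + 16 + 9 = 40  true
#3 g^2 + h^2 = 5^2 + 9^2 = 25 + 81 = 106, not 109  false
#4 f * a = 15 * 17 = 255, not 253  false
#5 f = 15, g = 5; 15 > 5  true
#6 max(15, 18) = 18, not 19  false
#7 f = 15 is outside [17, 20]  false
#8 h = 9, b = 18; 9 ≤ 18  true
#9 a + c + f = 17 + 16 + 15 = 48  true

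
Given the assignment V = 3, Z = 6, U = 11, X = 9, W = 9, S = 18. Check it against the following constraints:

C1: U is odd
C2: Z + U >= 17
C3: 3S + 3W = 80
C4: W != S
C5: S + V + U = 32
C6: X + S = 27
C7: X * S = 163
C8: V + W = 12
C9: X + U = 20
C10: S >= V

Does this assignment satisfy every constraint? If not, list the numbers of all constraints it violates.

C1: U = 11 is odd  OK
C2: Z + U = 6 + 11 = 17; 17 ≥ 17  OK
C3: 3S + 3W = 3(18) + 3(9) = 81, not 80  FAIL
C4: W = 9, S = 18; distinct  OK
C5: S + V + U = 18 + 3 + 11 = 32  OK
C6: X + S = 9 + 18 = 27  OK
C7: X * S = 9 * 18 = 162, not 163  FAIL
C8: V + W = 3 + 9 = 12  OK
C9: X + U = 9 + 11 = 20  OK
C10: S = 18, V = 3; 18 ≥ 3  OK

No — constraints 3 and 7 are not satisfied.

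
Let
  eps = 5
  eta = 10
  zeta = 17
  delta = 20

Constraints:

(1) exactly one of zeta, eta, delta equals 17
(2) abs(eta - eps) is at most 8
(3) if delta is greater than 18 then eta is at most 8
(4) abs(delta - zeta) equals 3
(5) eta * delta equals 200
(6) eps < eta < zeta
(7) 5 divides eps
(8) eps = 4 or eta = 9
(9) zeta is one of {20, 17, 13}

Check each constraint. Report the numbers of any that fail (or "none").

(1) zeta=17, eta=10, delta=20; 1 of them equals 17 — OK.
(2) abs(10 - 5) = 5; 5 ≤ 8 — OK.
(3) delta = 20 > 18, so we need eta ≤ 8; but eta = 10 > 8 — violated.
(4) abs(20 - 17) = 3 — OK.
(5) eta * delta = 10 * 20 = 200 — OK.
(6) values 5 < 10 < 17 — OK.
(7) 5 / 5 = 1, so 5 divides 5 — OK.
(8) eps = 5 ≠ 4 and eta = 10 ≠ 9; both disjuncts false — violated.
(9) zeta = 17 is in {20, 17, 13} — OK.

Constraints 3, 8 are violated.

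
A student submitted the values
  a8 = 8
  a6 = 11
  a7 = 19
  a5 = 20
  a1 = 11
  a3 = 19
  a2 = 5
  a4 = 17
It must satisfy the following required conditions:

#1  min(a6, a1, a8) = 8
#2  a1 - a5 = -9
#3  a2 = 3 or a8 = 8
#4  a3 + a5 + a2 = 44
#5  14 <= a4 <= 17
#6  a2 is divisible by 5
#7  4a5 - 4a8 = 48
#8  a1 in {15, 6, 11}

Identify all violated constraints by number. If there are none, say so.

Yes — all constraints hold.

#1 min(11, 11, 8) = 8  ✔
#2 a1 - a5 = 11 - 20 = -9  ✔
#3 a2 = 5 ≠ 3, but a8 = 8 = 8 (second disjunct)  ✔
#4 a3 + a5 + a2 = 19 + 20 + 5 = 44  ✔
#5 a4 = 17 lies in [14, 17]  ✔
#6 5 / 5 = 1, so 5 divides 5  ✔
#7 4a5 - 4a8 = 4(20) - 4(8) = 48  ✔
#8 a1 = 11 is in {15, 6, 11}  ✔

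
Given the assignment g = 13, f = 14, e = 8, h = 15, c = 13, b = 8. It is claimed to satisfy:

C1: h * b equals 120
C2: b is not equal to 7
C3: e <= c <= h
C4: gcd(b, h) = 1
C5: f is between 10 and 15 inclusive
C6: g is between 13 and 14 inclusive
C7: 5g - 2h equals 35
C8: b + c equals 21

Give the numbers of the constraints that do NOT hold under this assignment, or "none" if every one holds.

No violations.

C1: h * b = 15 * 8 = 120 — satisfied.
C2: b = 8, and 8 ≠ 7 — satisfied.
C3: values 8 <= 13 <= 15 — satisfied.
C4: gcd(8, 15) = 1 — satisfied.
C5: f = 14 lies in [10, 15] — satisfied.
C6: g = 13 lies in [13, 14] — satisfied.
C7: 5g - 2h = 5(13) - 2(15) = 35 — satisfied.
C8: b + c = 8 + 13 = 21 — satisfied.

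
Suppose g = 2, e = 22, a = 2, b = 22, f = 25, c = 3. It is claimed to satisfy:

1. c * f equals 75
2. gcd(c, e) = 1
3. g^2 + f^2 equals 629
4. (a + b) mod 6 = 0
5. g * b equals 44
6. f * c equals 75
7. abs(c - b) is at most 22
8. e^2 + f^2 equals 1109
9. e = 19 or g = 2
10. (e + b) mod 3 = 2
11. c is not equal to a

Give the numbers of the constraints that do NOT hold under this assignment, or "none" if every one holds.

The assignment satisfies every constraint.

1. c * f = 3 * 25 = 75 — holds.
2. gcd(3, 22) = 1 — holds.
3. g^2 + f^2 = 2^2 + 25^2 = 4 + 625 = 629 — holds.
4. a + b = 24; 24 mod 6 = 0 — holds.
5. g * b = 2 * 22 = 44 — holds.
6. f * c = 25 * 3 = 75 — holds.
7. abs(3 - 22) = 19; 19 ≤ 22 — holds.
8. e^2 + f^2 = 22^2 + 25^2 = 484 + 625 = 1109 — holds.
9. e = 22 ≠ 19, but g = 2 = 2 (second disjunct) — holds.
10. e + b = 44; 44 mod 3 = 2 — holds.
11. c = 3, a = 2; distinct — holds.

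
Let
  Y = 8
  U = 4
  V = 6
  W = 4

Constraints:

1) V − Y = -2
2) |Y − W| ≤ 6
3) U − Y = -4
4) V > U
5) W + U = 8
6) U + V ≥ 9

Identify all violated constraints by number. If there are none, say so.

None — every constraint holds.

1) V − Y = 6 − 8 = -2  true
2) |8 − 4| = 4; 4 ≤ 6  true
3) U − Y = 4 − 8 = -4  true
4) V = 6, U = 4; 6 > 4  true
5) W + U = 4 + 4 = 8  true
6) U + V = 4 + 6 = 10; 10 ≥ 9  true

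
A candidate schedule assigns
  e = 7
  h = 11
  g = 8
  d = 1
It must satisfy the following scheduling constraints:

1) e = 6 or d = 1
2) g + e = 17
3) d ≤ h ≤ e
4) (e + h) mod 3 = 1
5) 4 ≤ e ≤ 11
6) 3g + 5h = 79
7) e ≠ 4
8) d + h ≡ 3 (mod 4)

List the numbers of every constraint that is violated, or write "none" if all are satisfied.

The assignment fails constraints 2, 3, 4, and 8.

1) e = 7 ≠ 6, but d = 1 = 1 (second disjunct) — OK.
2) g + e = 8 + 7 = 15, not 17 — violated.
3) values 1, 11, 7; h = 11 is not ≤ e = 7 — violated.
4) e + h = 18; 18 mod 3 = 0, not 1 — violated.
5) e = 7 lies in [4, 11] — OK.
6) 3g + 5h = 3(8) + 5(11) = 79 — OK.
7) e = 7, and 7 ≠ 4 — OK.
8) d + h = 12; 12 mod 4 = 0, not 3 — violated.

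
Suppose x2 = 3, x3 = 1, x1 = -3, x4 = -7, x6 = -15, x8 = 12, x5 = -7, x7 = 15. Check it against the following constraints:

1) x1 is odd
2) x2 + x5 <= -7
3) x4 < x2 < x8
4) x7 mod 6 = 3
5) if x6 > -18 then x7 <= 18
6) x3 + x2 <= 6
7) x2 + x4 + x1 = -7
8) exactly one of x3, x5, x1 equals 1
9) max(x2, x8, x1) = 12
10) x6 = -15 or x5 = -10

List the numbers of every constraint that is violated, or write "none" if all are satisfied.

1) x1 = -3 is odd  OK
2) x2 + x5 = 3 + (-7) = -4; -4 > -7, bound -7 not met  FAIL
3) values -7 < 3 < 12  OK
4) 15 mod 6 = 3  OK
5) x6 = -15 > -18, so we need x7 ≤ 18; x7 = 15 ≤ 18  OK
6) x3 + x2 = 1 + 3 = 4; 4 ≤ 6  OK
7) x2 + x4 + x1 = 3 + (-7) + (-3) = -7  OK
8) x3=1, x5=-7, x1=-3; 1 of them equals 1  OK
9) max(3, 12, -3) = 12  OK
10) x6 = -15 = -15 (first disjunct)  OK

Constraint 2 is violated.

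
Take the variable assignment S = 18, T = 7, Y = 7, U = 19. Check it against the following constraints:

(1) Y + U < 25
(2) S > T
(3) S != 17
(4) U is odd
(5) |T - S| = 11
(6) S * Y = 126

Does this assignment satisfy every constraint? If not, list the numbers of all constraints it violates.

(1) Y + U = 7 + 19 = 26; 26 ≥ 25, bound 25 not met — violated.
(2) S = 18, T = 7; 18 > 7 — OK.
(3) S = 18, and 18 ≠ 17 — OK.
(4) U = 19 is odd — OK.
(5) |7 - 18| = 11 — OK.
(6) S * Y = 18 * 7 = 126 — OK.

Violated: 1.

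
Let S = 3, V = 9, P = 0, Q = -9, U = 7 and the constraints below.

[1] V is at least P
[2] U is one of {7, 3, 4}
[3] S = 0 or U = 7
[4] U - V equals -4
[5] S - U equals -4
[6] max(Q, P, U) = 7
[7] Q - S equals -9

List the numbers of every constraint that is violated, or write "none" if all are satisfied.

[1] V = 9, P = 0; 9 ≥ 0 — holds.
[2] U = 7 is in {7, 3, 4} — holds.
[3] S = 3 ≠ 0, but U = 7 = 7 (second disjunct) — holds.
[4] U - V = 7 - 9 = -2, not -4 — does not hold.
[5] S - U = 3 - 7 = -4 — holds.
[6] max(-9, 0, 7) = 7 — holds.
[7] Q - S = -9 - 3 = -12, not -9 — does not hold.

The assignment fails constraints 4, 7.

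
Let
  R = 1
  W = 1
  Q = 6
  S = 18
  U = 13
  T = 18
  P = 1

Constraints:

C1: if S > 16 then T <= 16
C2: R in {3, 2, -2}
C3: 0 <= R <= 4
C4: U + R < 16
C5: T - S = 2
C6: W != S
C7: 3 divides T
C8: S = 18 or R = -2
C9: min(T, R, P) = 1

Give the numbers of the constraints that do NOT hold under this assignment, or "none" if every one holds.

C1: S = 18 > 16, so we need T ≤ 16; but T = 18 > 16 — violated.
C2: R = 1 is not in {3, 2, -2} — violated.
C3: R = 1 lies in [0, 4] — satisfied.
C4: U + R = 13 + 1 = 14; 14 < 16 — satisfied.
C5: T - S = 18 - 18 = 0, not 2 — violated.
C6: W = 1, S = 18; distinct — satisfied.
C7: 18 / 3 = 6, so 3 divides 18 — satisfied.
C8: S = 18 = 18 (first disjunct) — satisfied.
C9: min(18, 1, 1) = 1 — satisfied.

The assignment fails constraints 1, 2, 5.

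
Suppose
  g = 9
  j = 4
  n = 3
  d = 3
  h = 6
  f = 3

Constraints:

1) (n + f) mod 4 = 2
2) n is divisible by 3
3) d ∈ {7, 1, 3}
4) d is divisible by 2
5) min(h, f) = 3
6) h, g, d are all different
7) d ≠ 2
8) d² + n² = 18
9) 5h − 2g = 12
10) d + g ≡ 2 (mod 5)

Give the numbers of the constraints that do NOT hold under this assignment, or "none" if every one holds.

Constraint 4 is violated.

1) n + f = 6; 6 mod 4 = 2  holds
2) 3 / 3 = 1, so 3 divides 3  holds
3) d = 3 is in {7, 1, 3}  holds
4) 3 = 2×1 + 1, so 2 does not divide 3  fails
5) min(6, 3) = 3  holds
6) values 6, 9, 3 are pairwise distinct  holds
7) d = 3, and 3 ≠ 2  holds
8) d² + n² = 3² + 3² = 9 + 9 = 18  holds
9) 5h − 2g = 5(6) − 2(9) = 12  holds
10) d + g = 12; 12 mod 5 = 2  holds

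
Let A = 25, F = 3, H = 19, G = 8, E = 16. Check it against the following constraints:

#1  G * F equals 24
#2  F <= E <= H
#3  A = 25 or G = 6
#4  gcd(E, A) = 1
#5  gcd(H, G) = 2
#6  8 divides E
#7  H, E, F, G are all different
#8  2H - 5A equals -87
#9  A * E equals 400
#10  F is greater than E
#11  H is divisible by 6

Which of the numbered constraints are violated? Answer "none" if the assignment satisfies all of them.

#1 G * F = 8 * 3 = 24  yes
#2 values 3 <= 16 <= 19  yes
#3 A = 25 = 25 (first disjunct)  yes
#4 gcd(16, 25) = 1  yes
#5 gcd(19, 8) = 1, not 2  no
#6 16 / 8 = 2, so 8 divides 16  yes
#7 values 19, 16, 3, 8 are pairwise distinct  yes
#8 2H - 5A = 2(19) - 5(25) = -87  yes
#9 A * E = 25 * 16 = 400  yes
#10 F = 3, E = 16; 3 ≤ 16 (want >)  no
#11 19 = 6*3 + 1, so 6 does not divide 19  no

No — constraints 5, 10, and 11 are not satisfied.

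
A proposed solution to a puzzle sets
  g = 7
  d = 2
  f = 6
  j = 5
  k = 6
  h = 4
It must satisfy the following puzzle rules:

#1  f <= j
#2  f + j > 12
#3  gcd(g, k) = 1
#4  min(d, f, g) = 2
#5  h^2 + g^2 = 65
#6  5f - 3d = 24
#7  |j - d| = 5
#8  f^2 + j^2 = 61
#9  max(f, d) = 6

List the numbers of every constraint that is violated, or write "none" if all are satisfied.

The assignment fails constraints 1, 2, and 7.

#1 f = 6, j = 5; 6 > 5 (want ≤) — violated.
#2 f + j = 6 + 5 = 11; 11 ≤ 12, bound 12 not met — violated.
#3 gcd(7, 6) = 1 — OK.
#4 min(2, 6, 7) = 2 — OK.
#5 h^2 + g^2 = 4^2 + 7^2 = 16 + 49 = 65 — OK.
#6 5f - 3d = 5(6) - 3(2) = 24 — OK.
#7 |5 - 2| = 3, not 5 — violated.
#8 f^2 + j^2 = 6^2 + 5^2 = 36 + 25 = 61 — OK.
#9 max(6, 2) = 6 — OK.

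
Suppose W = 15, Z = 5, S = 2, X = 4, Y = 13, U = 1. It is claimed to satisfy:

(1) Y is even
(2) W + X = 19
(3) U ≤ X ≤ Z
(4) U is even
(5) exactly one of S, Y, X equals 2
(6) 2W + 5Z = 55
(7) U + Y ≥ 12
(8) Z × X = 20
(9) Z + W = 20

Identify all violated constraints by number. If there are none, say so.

The assignment fails constraints 1 and 4.

(1) Y = 13 is odd — violated.
(2) W + X = 15 + 4 = 19 — satisfied.
(3) values 1 ≤ 4 ≤ 5 — satisfied.
(4) U = 1 is odd — violated.
(5) S=2, Y=13, X=4; 1 of them equals 2 — satisfied.
(6) 2W + 5Z = 2(15) + 5(5) = 55 — satisfied.
(7) U + Y = 1 + 13 = 14; 14 ≥ 12 — satisfied.
(8) Z × X = 5 × 4 = 20 — satisfied.
(9) Z + W = 5 + 15 = 20 — satisfied.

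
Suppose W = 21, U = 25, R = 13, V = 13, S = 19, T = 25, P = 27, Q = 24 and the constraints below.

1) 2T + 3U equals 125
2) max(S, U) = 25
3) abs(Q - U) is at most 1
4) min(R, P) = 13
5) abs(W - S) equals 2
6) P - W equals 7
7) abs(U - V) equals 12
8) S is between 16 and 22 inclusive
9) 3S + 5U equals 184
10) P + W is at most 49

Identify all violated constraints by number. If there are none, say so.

1) 2T + 3U = 2(25) + 3(25) = 125  ✔
2) max(19, 25) = 25  ✔
3) abs(24 - 25) = 1; 1 ≤ 1  ✔
4) min(13, 27) = 13  ✔
5) abs(21 - 19) = 2  ✔
6) P - W = 27 - 21 = 6, not 7  ✘
7) abs(25 - 13) = 12  ✔
8) S = 19 lies in [16, 22]  ✔
9) 3S + 5U = 3(19) + 5(25) = 182, not 184  ✘
10) P + W = 27 + 21 = 48; 48 ≤ 49  ✔

Violated: 6, 9.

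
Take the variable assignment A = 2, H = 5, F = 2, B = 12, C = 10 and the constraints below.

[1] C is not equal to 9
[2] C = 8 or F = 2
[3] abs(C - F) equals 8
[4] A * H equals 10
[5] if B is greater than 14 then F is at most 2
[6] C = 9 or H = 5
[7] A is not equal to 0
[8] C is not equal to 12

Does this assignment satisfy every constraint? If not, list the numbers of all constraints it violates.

Yes — all constraints hold.

[1] C = 10, and 10 ≠ 9 — satisfied.
[2] C = 10 ≠ 8, but F = 2 = 2 (second disjunct) — satisfied.
[3] abs(10 - 2) = 8 — satisfied.
[4] A * H = 2 * 5 = 10 — satisfied.
[5] B = 12, not > 14; antecedent false, conditional vacuously true — satisfied.
[6] C = 10 ≠ 9, but H = 5 = 5 (second disjunct) — satisfied.
[7] A = 2, and 2 ≠ 0 — satisfied.
[8] C = 10, and 10 ≠ 12 — satisfied.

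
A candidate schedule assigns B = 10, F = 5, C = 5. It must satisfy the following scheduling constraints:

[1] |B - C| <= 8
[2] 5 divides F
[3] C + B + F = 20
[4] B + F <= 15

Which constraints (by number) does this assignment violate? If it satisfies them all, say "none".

No violations.

[1] |10 - 5| = 5; 5 ≤ 8  ✔
[2] 5 / 5 = 1, so 5 divides 5  ✔
[3] C + B + F = 5 + 10 + 5 = 20  ✔
[4] B + F = 10 + 5 = 15; 15 ≤ 15  ✔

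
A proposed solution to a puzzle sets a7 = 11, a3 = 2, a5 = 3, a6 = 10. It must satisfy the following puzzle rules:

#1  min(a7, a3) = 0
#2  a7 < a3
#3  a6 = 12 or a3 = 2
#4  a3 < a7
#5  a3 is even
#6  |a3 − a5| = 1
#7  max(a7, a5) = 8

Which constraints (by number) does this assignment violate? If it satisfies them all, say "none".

#1 min(11, 2) = 2, not 0 — violated.
#2 a7 = 11, a3 = 2; 11 ≥ 2 (want <) — violated.
#3 a6 = 10 ≠ 12, but a3 = 2 = 2 (second disjunct) — satisfied.
#4 a3 = 2, a7 = 11; 2 < 11 — satisfied.
#5 a3 = 2 is even — satisfied.
#6 |2 − 3| = 1 — satisfied.
#7 max(11, 3) = 11, not 8 — violated.

The assignment fails constraints 1, 2, and 7.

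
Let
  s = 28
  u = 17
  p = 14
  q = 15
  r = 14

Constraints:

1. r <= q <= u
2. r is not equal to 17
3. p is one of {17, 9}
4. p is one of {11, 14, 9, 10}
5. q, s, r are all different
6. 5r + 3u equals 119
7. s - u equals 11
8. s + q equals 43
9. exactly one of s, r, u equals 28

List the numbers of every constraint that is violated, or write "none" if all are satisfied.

The assignment fails constraints 3 and 6.

1. values 14 <= 15 <= 17 — OK.
2. r = 14, and 14 ≠ 17 — OK.
3. p = 14 is not in {17, 9} — violated.
4. p = 14 is in {11, 14, 9, 10} — OK.
5. values 15, 28, 14 are pairwise distinct — OK.
6. 5r + 3u = 5(14) + 3(17) = 121, not 119 — violated.
7. s - u = 28 - 17 = 11 — OK.
8. s + q = 28 + 15 = 43 — OK.
9. s=28, r=14, u=17; 1 of them equals 28 — OK.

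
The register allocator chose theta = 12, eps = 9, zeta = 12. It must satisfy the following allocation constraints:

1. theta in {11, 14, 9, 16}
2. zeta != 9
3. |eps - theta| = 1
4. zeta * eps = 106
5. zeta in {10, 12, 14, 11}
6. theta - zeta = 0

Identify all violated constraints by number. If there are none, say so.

Constraints 1, 3, and 4 do not hold.

1. theta = 12 is not in {11, 14, 9, 16} — violated.
2. zeta = 12, and 12 ≠ 9 — satisfied.
3. |9 - 12| = 3, not 1 — violated.
4. zeta * eps = 12 * 9 = 108, not 106 — violated.
5. zeta = 12 is in {10, 12, 14, 11} — satisfied.
6. theta - zeta = 12 - 12 = 0 — satisfied.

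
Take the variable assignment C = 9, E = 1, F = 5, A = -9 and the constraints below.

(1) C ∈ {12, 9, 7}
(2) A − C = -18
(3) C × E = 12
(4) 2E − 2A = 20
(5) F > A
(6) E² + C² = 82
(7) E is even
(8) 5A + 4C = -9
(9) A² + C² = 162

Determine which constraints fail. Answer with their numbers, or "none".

Violated: 3 and 7.

(1) C = 9 is in {12, 9, 7}  ✓
(2) A − C = -9 − 9 = -18  ✓
(3) C × E = 9 × 1 = 9, not 12  ✗
(4) 2E − 2A = 2(1) − 2(-9) = 20  ✓
(5) F = 5, A = -9; 5 > -9  ✓
(6) E² + C² = 1² + 9² = 1 + 81 = 82  ✓
(7) E = 1 is odd  ✗
(8) 5A + 4C = 5(-9) + 4(9) = -9  ✓
(9) A² + C² = (-9)² + 9² = 81 + 81 = 162  ✓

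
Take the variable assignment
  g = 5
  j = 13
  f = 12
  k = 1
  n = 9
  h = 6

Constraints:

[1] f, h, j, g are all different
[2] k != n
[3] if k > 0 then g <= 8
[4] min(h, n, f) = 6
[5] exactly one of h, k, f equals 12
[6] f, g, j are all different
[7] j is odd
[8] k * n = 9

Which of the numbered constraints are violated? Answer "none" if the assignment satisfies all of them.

[1] values 12, 6, 13, 5 are pairwise distinct — satisfied.
[2] k = 1, n = 9; distinct — satisfied.
[3] k = 1 > 0, so we need g ≤ 8; g = 5 ≤ 8 — satisfied.
[4] min(6, 9, 12) = 6 — satisfied.
[5] h=6, k=1, f=12; 1 of them equals 12 — satisfied.
[6] values 12, 5, 13 are pairwise distinct — satisfied.
[7] j = 13 is odd — satisfied.
[8] k * n = 1 * 9 = 9 — satisfied.

No violations.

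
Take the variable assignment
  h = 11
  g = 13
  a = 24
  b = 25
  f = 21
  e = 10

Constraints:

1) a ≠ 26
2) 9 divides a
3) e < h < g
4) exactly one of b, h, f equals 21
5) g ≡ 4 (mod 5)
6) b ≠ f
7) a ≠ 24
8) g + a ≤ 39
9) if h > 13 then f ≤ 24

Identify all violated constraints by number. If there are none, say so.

1) a = 24, and 24 ≠ 26  ✔
2) 24 = 9×2 + 6, so 9 does not divide 24  ✘
3) values 10 < 11 < 13  ✔
4) b=25, h=11, f=21; 1 of them equals 21  ✔
5) 13 mod 5 = 3, not 4  ✘
6) b = 25, f = 21; distinct  ✔
7) a = 24, but 24 is required to differ  ✘
8) g + a = 13 + 24 = 37; 37 ≤ 39  ✔
9) h = 11, not > 13; antecedent false, conditional vacuously true  ✔

No — constraints 2, 5, 7 are not satisfied.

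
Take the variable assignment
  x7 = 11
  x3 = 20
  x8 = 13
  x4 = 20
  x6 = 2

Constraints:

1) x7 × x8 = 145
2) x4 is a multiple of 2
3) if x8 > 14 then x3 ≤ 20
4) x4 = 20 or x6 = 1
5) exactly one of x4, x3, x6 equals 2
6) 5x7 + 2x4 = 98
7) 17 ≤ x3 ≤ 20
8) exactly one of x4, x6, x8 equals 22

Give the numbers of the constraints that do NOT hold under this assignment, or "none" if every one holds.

1) x7 × x8 = 11 × 13 = 143, not 145  ✘
2) 20 / 2 = 10, so 2 divides 20  ✔
3) x8 = 13, not > 14; antecedent false, conditional vacuously true  ✔
4) x4 = 20 = 20 (first disjunct)  ✔
5) x4=20, x3=20, x6=2; 1 of them equals 2  ✔
6) 5x7 + 2x4 = 5(11) + 2(20) = 95, not 98  ✘
7) x3 = 20 lies in [17, 20]  ✔
8) x4=20, x6=2, x8=13; 0 of them equal 22, not exactly one  ✘

The assignment fails constraints 1, 6, and 8.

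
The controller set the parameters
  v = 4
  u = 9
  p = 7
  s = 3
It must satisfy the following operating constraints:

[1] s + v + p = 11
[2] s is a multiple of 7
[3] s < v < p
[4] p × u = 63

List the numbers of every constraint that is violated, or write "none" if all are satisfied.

[1] s + v + p = 3 + 4 + 7 = 14, not 11  ✘
[2] 3 = 7×0 + 3, so 7 does not divide 3  ✘
[3] values 3 < 4 < 7  ✔
[4] p × u = 7 × 9 = 63  ✔

No — constraints 1 and 2 are not satisfied.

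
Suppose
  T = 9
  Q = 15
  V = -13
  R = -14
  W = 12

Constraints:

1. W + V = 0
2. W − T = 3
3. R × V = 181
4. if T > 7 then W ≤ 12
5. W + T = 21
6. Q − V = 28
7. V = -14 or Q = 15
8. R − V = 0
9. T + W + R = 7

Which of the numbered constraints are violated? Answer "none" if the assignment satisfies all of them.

Violated: 1, 3, and 8.

1. W + V = 12 + (-13) = -1, not 0  ✘
2. W − T = 12 − 9 = 3  ✔
3. R × V = -14 × (-13) = 182, not 181  ✘
4. T = 9 > 7, so we need W ≤ 12; W = 12 ≤ 12  ✔
5. W + T = 12 + 9 = 21  ✔
6. Q − V = 15 − (-13) = 28  ✔
7. V = -13 ≠ -14, but Q = 15 = 15 (second disjunct)  ✔
8. R − V = -14 − (-13) = -1, not 0  ✘
9. T + W + R = 9 + 12 + (-14) = 7  ✔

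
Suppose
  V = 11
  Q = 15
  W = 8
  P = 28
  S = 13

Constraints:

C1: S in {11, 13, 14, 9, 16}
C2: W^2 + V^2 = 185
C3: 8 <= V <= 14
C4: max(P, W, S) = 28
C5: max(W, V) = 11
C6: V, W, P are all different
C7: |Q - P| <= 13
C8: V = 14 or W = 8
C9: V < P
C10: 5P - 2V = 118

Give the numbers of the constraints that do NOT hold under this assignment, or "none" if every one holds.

C1: S = 13 is in {11, 13, 14, 9, 16}  ✔
C2: W^2 + V^2 = 8^2 + 11^2 = 64 + 121 = 185  ✔
C3: V = 11 lies in [8, 14]  ✔
C4: max(28, 8, 13) = 28  ✔
C5: max(8, 11) = 11  ✔
C6: values 11, 8, 28 are pairwise distinct  ✔
C7: |15 - 28| = 13; 13 ≤ 13  ✔
C8: V = 11 ≠ 14, but W = 8 = 8 (second disjunct)  ✔
C9: V = 11, P = 28; 11 < 28  ✔
C10: 5P - 2V = 5(28) - 2(11) = 118  ✔

Yes — all constraints hold.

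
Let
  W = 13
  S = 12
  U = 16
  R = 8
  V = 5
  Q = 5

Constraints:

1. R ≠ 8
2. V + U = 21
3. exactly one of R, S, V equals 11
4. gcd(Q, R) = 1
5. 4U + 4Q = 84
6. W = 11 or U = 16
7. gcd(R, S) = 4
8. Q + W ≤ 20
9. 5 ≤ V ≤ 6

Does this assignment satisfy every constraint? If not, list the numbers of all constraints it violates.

Constraints 1 and 3 do not hold.

1. R = 8, but 8 is required to differ  fails
2. V + U = 5 + 16 = 21  holds
3. R=8, S=12, V=5; 0 of them equal 11, not exactly one  fails
4. gcd(5, 8) = 1  holds
5. 4U + 4Q = 4(16) + 4(5) = 84  holds
6. W = 13 ≠ 11, but U = 16 = 16 (second disjunct)  holds
7. gcd(8, 12) = 4  holds
8. Q + W = 5 + 13 = 18; 18 ≤ 20  holds
9. V = 5 lies in [5, 6]  holds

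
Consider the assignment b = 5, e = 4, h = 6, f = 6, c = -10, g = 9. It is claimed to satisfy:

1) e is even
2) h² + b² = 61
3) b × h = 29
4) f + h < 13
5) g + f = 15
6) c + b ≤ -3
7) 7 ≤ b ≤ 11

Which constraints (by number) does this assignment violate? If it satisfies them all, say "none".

1) e = 4 is even  yes
2) h² + b² = 6² + 5² = 36 + 25 = 61  yes
3) b × h = 5 × 6 = 30, not 29  no
4) f + h = 6 + 6 = 12; 12 < 13  yes
5) g + f = 9 + 6 = 15  yes
6) c + b = -10 + 5 = -5; -5 ≤ -3  yes
7) b = 5 is outside [7, 11]  no

Constraints 3, 7 are violated.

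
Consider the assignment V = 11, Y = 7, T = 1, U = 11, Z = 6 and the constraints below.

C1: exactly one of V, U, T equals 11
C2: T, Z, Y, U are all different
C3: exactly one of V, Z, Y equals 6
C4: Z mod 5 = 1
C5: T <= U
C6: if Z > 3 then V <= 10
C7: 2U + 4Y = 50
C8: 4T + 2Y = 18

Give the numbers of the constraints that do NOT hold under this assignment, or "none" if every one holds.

No — constraints 1 and 6 are not satisfied.

C1: V=11, U=11, T=1; 2 of them equal 11, not exactly one  ✘
C2: values 1, 6, 7, 11 are pairwise distinct  ✔
C3: V=11, Z=6, Y=7; 1 of them equals 6  ✔
C4: 6 mod 5 = 1  ✔
C5: T = 1, U = 11; 1 ≤ 11  ✔
C6: Z = 6 > 3, so we need V ≤ 10; but V = 11 > 10  ✘
C7: 2U + 4Y = 2(11) + 4(7) = 50  ✔
C8: 4T + 2Y = 4(1) + 2(7) = 18  ✔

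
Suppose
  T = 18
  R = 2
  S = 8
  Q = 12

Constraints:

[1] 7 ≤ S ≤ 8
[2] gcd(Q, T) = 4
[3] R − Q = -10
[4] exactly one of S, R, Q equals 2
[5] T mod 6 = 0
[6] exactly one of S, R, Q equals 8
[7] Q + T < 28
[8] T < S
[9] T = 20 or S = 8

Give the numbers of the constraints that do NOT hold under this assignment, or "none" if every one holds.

Violated: 2, 7, and 8.

[1] S = 8 lies in [7, 8]  yes
[2] gcd(12, 18) = 6, not 4  no
[3] R − Q = 2 − 12 = -10  yes
[4] S=8, R=2, Q=12; 1 of them equals 2  yes
[5] 18 mod 6 = 0  yes
[6] S=8, R=2, Q=12; 1 of them equals 8  yes
[7] Q + T = 12 + 18 = 30; 30 ≥ 28, bound 28 not met  no
[8] T = 18, S = 8; 18 ≥ 8 (want <)  no
[9] T = 18 ≠ 20, but S = 8 = 8 (second disjunct)  yes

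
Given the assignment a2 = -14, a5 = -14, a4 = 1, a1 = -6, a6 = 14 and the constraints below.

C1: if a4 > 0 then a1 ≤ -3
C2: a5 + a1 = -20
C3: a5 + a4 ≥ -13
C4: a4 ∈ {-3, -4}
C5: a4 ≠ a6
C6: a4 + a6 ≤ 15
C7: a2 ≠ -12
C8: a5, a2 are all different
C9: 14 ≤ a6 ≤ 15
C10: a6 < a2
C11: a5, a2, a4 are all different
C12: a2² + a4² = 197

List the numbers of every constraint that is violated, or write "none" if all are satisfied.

C1: a4 = 1 > 0, so we need a1 ≤ -3; a1 = -6 ≤ -3 — OK.
C2: a5 + a1 = -14 + (-6) = -20 — OK.
C3: a5 + a4 = -14 + 1 = -13; -13 ≥ -13 — OK.
C4: a4 = 1 is not in {-3, -4} — violated.
C5: a4 = 1, a6 = 14; distinct — OK.
C6: a4 + a6 = 1 + 14 = 15; 15 ≤ 15 — OK.
C7: a2 = -14, and -14 ≠ -12 — OK.
C8: a5 = a2 = -14, not all different — violated.
C9: a6 = 14 lies in [14, 15] — OK.
C10: a6 = 14, a2 = -14; 14 ≥ -14 (want <) — violated.
C11: a5 = a2 = -14, not all different — violated.
C12: a2² + a4² = (-14)² + 1² = 196 + 1 = 197 — OK.

Violated: 4, 8, 10, and 11.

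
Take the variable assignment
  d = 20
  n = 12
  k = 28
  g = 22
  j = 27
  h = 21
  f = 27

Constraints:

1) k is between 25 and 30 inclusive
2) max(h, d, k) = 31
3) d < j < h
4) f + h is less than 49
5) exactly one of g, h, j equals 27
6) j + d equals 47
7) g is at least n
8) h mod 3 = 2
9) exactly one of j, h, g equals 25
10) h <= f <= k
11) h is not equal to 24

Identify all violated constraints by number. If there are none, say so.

Constraints 2, 3, 8, and 9 are violated.

1) k = 28 lies in [25, 30] — OK.
2) max(21, 20, 28) = 28, not 31 — violated.
3) values 20, 27, 21; j = 27 is not < h = 21 — violated.
4) f + h = 27 + 21 = 48; 48 < 49 — OK.
5) g=22, h=21, j=27; 1 of them equals 27 — OK.
6) j + d = 27 + 20 = 47 — OK.
7) g = 22, n = 12; 22 ≥ 12 — OK.
8) 21 mod 3 = 0, not 2 — violated.
9) j=27, h=21, g=22; 0 of them equal 25, not exactly one — violated.
10) values 21 <= 27 <= 28 — OK.
11) h = 21, and 21 ≠ 24 — OK.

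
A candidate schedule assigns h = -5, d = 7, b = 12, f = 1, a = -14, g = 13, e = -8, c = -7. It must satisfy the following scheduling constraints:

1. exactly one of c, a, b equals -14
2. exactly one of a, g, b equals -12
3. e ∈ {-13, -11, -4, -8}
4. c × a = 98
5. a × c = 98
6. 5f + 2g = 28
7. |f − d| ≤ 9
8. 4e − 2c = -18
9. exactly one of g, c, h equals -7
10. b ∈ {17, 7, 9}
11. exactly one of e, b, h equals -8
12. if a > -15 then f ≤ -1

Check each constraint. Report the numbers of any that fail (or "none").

Violated: 2, 6, 10, and 12.

1. c=-7, a=-14, b=12; 1 of them equals -14 — holds.
2. a=-14, g=13, b=12; 0 of them equal -12, not exactly one — does not hold.
3. e = -8 is in {-13, -11, -4, -8} — holds.
4. c × a = -7 × (-14) = 98 — holds.
5. a × c = -14 × (-7) = 98 — holds.
6. 5f + 2g = 5(1) + 2(13) = 31, not 28 — does not hold.
7. |1 − 7| = 6; 6 ≤ 9 — holds.
8. 4e − 2c = 4(-8) − 2(-7) = -18 — holds.
9. g=13, c=-7, h=-5; 1 of them equals -7 — holds.
10. b = 12 is not in {17, 7, 9} — does not hold.
11. e=-8, b=12, h=-5; 1 of them equals -8 — holds.
12. a = -14 > -15, so we need f ≤ -1; but f = 1 > -1 — does not hold.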